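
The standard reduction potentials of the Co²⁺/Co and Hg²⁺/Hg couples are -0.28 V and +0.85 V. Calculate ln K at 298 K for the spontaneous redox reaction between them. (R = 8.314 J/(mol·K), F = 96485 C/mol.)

E°_cell = +0.85 − (-0.28) = 1.13 V, with n = 2 electrons transferred.
At equilibrium E = 0, so the Nernst equation gives ln K = nFE°/RT = (2)(96485)(1.13)/((8.314)(298)) = 88.01.

ln K = 88.0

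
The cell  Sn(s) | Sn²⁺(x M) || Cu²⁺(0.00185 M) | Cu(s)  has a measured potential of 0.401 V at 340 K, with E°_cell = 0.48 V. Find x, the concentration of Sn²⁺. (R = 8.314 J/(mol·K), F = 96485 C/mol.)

0.41 M

From the Nernst equation, ln Q = nF(E° − E)/RT = 2×96485×(0.48 − 0.401)/(8.314×340) = 5.393, so Q = 220.
With Q = [Sn²⁺]/[Cu²⁺] and the known concentrations, [Sn²⁺] in the numerator gives [Sn²⁺] = 0.41 M.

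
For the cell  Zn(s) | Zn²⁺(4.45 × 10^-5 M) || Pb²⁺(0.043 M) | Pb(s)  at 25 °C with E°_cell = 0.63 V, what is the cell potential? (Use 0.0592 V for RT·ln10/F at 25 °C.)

0.718 V

Balancing electrons gives n = 2; the reaction quotient is Q = [Zn²⁺]/[Pb²⁺] = 0.00103.
At 25 °C, E = E° − (0.0592/n) log Q = 0.63 − (0.0592/2)(-2.985) = 0.630 + 0.088 = 0.718 V.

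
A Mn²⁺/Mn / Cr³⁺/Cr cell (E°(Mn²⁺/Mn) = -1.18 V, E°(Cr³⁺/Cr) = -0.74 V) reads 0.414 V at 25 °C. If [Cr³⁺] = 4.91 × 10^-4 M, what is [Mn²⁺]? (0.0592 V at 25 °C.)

From the Nernst equation, log Q = n(E° − E)/0.0592 = 6(0.44 − 0.414)/0.0592 = 2.635, so Q = 432.
With Q = [Mn²⁺]^3/[Cr³⁺]^2 and the known concentrations, [Mn²⁺]^3 in the numerator gives [Mn²⁺] = 0.047 M.

0.047 M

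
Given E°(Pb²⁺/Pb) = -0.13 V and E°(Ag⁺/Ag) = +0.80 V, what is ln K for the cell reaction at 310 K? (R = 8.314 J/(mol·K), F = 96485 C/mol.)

ln K = 69.6

E°_cell = +0.80 − (-0.13) = 0.93 V, with n = 2 electrons transferred.
At equilibrium E = 0, so the Nernst equation gives ln K = nFE°/RT = (2)(96485)(0.93)/((8.314)(310)) = 69.63.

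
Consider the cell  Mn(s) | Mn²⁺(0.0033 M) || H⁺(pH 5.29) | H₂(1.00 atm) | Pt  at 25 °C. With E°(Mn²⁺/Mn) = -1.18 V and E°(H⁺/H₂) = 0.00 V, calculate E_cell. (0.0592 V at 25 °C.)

0.94 V

The hydrogen couple is the cathode, so E°_cell = 1.18 V; n = 2.
[H⁺] = 10^(−5.29) = 5.1 × 10^-6 M, and Q = [Mn²⁺]·P(H₂) / [H⁺]^2 = 1.25 × 10^8.
E = E° − (0.0592/2) log Q = 1.18 − (0.0592/2)(8.099) = 0.940 V.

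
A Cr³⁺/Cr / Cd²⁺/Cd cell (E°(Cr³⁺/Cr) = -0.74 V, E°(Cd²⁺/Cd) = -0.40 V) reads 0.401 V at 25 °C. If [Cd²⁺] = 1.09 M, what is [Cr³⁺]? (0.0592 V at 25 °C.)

From the Nernst equation, log Q = n(E° − E)/0.0592 = 6(0.34 − 0.401)/0.0592 = -6.182, so Q = 6.57 × 10^-7.
With Q = [Cr³⁺]^2/[Cd²⁺]^3 and the known concentrations, [Cr³⁺]^2 in the numerator gives [Cr³⁺] = 9.2 × 10^-4 M.

9.2 × 10^-4 M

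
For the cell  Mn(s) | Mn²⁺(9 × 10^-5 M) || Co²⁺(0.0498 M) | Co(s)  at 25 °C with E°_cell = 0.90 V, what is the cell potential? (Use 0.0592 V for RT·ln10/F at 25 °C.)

Balancing electrons gives n = 2; the reaction quotient is Q = [Mn²⁺]/[Co²⁺] = 0.00181.
At 25 °C, E = E° − (0.0592/n) log Q = 0.90 − (0.0592/2)(-2.743) = 0.900 + 0.081 = 0.981 V.

0.981 V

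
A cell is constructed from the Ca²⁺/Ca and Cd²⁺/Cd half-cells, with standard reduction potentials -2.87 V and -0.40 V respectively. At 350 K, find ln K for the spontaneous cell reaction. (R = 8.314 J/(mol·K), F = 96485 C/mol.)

E°_cell = -0.40 − (-2.87) = 2.47 V, with n = 2 electrons transferred.
At equilibrium E = 0, so the Nernst equation gives ln K = nFE°/RT = (2)(96485)(2.47)/((8.314)(350)) = 163.80.

ln K = 163.8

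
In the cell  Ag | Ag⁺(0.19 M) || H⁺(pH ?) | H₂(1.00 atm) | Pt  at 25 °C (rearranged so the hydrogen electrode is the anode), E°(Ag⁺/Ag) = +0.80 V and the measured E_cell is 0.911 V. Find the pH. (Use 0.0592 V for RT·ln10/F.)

pH = 2.60

E°_cell = 0.80 V and n = 2.
log Q = n(E° − E)/0.0592 = 2×(0.80 − 0.911)/0.0592 = -3.750.
With Q = [H⁺]^2 / ([Ag⁺]^2·P(H₂)), solving for [H⁺] gives log[H⁺] = -2.596, so pH = 2.60.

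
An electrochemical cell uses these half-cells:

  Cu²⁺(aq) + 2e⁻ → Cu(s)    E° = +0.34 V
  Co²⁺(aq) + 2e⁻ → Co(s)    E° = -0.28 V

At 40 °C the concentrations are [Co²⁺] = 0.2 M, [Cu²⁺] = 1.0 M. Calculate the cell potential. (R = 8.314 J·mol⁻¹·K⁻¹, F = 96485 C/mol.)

The Cu²⁺/Cu couple has the higher reduction potential and acts as the cathode, so E°_cell = +0.34 − (-0.28) = 0.62 V.
Balancing electrons gives n = 2; the reaction quotient is Q = [Co²⁺]/[Cu²⁺] = 0.200.
E = E° − (RT/nF) ln Q = 0.62 − (8.314×313)/(2×96485) × (-1.609) = 0.620 + 0.022 = 0.642 V.

0.642 V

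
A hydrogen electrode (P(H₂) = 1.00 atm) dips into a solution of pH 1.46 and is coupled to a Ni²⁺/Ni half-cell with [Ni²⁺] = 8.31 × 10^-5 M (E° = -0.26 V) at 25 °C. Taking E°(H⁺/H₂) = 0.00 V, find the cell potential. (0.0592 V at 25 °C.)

The hydrogen couple is the cathode, so E°_cell = 0.26 V; n = 2.
[H⁺] = 10^(−1.46) = 0.035 M, and Q = [Ni²⁺]·P(H₂) / [H⁺]^2 = 0.0691.
E = E° − (0.0592/2) log Q = 0.26 − (0.0592/2)(-1.160) = 0.294 V.

0.29 V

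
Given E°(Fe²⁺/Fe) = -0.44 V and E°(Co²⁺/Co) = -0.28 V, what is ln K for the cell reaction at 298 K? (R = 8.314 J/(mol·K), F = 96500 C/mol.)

E°_cell = -0.28 − (-0.44) = 0.16 V, with n = 2 electrons transferred.
At equilibrium E = 0, so the Nernst equation gives ln K = nFE°/RT = (2)(96500)(0.16)/((8.314)(298)) = 12.46.

ln K = 12.5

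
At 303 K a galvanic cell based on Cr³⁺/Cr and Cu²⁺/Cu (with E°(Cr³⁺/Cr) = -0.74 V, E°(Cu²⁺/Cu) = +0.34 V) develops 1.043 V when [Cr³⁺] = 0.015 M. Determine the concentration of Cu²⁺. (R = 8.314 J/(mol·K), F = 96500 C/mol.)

From the Nernst equation, ln Q = nF(E° − E)/RT = 6×96500×(1.08 − 1.043)/(8.314×303) = 8.504, so Q = 4930.
With Q = [Cr³⁺]^2/[Cu²⁺]^3 and the known concentrations, [Cu²⁺]^3 in the denominator gives [Cu²⁺] = 0.0036 M.

0.0036 M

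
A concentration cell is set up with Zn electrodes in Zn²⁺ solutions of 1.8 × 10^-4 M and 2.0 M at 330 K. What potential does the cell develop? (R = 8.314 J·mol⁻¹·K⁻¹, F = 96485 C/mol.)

Both half-cells are Zn²⁺/Zn, so E°_cell = 0. The concentrated side is the cathode; the cell reaction moves Zn²⁺ from high to low concentration with n = 2.
Q = [Zn²⁺]_dilute/[Zn²⁺]_conc = 1.8 × 10^-4/2.0 = 9 × 10^-5.
E = 0 − (RT/nF) ln Q = −((8.314×330)/(2×96485))(-9.316) = 0.1325 V.

0.13 V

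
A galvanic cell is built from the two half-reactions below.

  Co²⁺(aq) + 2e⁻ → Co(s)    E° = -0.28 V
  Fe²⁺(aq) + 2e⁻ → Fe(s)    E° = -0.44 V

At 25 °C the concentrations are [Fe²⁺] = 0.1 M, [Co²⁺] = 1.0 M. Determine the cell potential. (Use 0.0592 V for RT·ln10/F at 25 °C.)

The Co²⁺/Co couple has the higher reduction potential and acts as the cathode, so E°_cell = -0.28 − (-0.44) = 0.16 V.
Balancing electrons gives n = 2; the reaction quotient is Q = [Fe²⁺]/[Co²⁺] = 0.100.
At 25 °C, E = E° − (0.0592/n) log Q = 0.16 − (0.0592/2)(-1.000) = 0.160 + 0.030 = 0.190 V.

0.190 V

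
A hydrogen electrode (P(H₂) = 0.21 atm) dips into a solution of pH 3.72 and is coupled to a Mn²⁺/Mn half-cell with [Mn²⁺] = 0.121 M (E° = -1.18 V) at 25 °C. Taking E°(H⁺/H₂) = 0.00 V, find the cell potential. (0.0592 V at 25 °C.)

1.01 V

The hydrogen couple is the cathode, so E°_cell = 1.18 V; n = 2.
[H⁺] = 10^(−3.72) = 1.9 × 10^-4 M, and Q = [Mn²⁺]·P(H₂) / [H⁺]^2 = 7 × 10^5.
E = E° − (0.0592/2) log Q = 1.18 − (0.0592/2)(5.845) = 1.007 V.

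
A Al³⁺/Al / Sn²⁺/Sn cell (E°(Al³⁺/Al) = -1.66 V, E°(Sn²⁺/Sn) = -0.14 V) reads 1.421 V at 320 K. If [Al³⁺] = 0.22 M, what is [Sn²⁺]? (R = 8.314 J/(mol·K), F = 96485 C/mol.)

From the Nernst equation, ln Q = nF(E° − E)/RT = 6×96485×(1.52 − 1.421)/(8.314×320) = 21.542, so Q = 2.27 × 10^9.
With Q = [Al³⁺]^2/[Sn²⁺]^3 and the known concentrations, [Sn²⁺]^3 in the denominator gives [Sn²⁺] = 2.8 × 10^-4 M.

2.8 × 10^-4 M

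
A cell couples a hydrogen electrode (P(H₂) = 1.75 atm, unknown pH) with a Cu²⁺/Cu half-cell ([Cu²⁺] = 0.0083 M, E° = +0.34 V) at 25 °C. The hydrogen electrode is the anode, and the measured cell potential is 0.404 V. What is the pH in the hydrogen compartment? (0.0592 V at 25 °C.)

pH = 2.00

E°_cell = 0.34 V and n = 2.
log Q = n(E° − E)/0.0592 = 2×(0.34 − 0.404)/0.0592 = -2.162.
With Q = [H⁺]^2 / ([Cu²⁺]·P(H₂)), solving for [H⁺] gives log[H⁺] = -2.000, so pH = 2.00.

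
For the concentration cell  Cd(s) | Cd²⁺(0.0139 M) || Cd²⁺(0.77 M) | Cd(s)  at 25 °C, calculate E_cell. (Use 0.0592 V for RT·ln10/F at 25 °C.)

Both half-cells are Cd²⁺/Cd, so E°_cell = 0. The concentrated side is the cathode; the cell reaction moves Cd²⁺ from high to low concentration with n = 2.
Q = [Cd²⁺]_dilute/[Cd²⁺]_conc = 0.0139/0.77 = 0.0181.
E = 0 − (0.0592/2) log Q = −(0.0592/2)(-1.743) = 0.0516 V.

0.052 V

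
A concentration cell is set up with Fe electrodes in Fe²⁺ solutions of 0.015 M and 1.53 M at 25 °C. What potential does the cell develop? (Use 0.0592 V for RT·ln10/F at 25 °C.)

0.059 V

Both half-cells are Fe²⁺/Fe, so E°_cell = 0. The concentrated side is the cathode; the cell reaction moves Fe²⁺ from high to low concentration with n = 2.
Q = [Fe²⁺]_dilute/[Fe²⁺]_conc = 0.015/1.53 = 0.00980.
E = 0 − (0.0592/2) log Q = −(0.0592/2)(-2.009) = 0.0595 V.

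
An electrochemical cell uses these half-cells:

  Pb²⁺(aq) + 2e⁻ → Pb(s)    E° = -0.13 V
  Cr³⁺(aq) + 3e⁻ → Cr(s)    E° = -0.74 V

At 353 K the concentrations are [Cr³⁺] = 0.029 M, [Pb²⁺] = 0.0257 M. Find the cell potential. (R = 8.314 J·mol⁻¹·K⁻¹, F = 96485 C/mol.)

0.590 V

The Pb²⁺/Pb couple has the higher reduction potential and acts as the cathode, so E°_cell = -0.13 − (-0.74) = 0.61 V.
Balancing electrons gives n = 6; the reaction quotient is Q = [Cr³⁺]^2/[Pb²⁺]^3 = 49.5.
E = E° − (RT/nF) ln Q = 0.61 − (8.314×353)/(6×96485) × (3.903) = 0.610 − 0.020 = 0.590 V.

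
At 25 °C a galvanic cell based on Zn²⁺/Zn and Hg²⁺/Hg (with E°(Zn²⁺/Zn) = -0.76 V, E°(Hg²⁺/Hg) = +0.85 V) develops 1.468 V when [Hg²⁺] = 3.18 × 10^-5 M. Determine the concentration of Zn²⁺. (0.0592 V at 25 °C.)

From the Nernst equation, log Q = n(E° − E)/0.0592 = 2(1.61 − 1.468)/0.0592 = 4.797, so Q = 6.27 × 10^4.
With Q = [Zn²⁺]/[Hg²⁺] and the known concentrations, [Zn²⁺] in the numerator gives [Zn²⁺] = 2.0 M.

2.0 M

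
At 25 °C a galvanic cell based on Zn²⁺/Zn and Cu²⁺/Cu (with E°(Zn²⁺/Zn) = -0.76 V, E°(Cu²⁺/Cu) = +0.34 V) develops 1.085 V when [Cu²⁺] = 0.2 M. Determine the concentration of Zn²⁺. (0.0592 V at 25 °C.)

0.64 M

From the Nernst equation, log Q = n(E° − E)/0.0592 = 2(1.10 − 1.085)/0.0592 = 0.507, so Q = 3.21.
With Q = [Zn²⁺]/[Cu²⁺] and the known concentrations, [Zn²⁺] in the numerator gives [Zn²⁺] = 0.64 M.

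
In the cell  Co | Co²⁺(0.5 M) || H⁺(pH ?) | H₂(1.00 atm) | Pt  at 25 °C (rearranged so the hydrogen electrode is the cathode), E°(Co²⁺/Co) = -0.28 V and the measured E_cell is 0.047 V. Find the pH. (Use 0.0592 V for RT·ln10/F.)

E°_cell = 0.28 V and n = 2.
log Q = n(E° − E)/0.0592 = 2×(0.28 − 0.047)/0.0592 = 7.872.
With Q = [Co²⁺]·P(H₂) / [H⁺]^2, solving for [H⁺] gives log[H⁺] = -4.086, so pH = 4.09.

pH = 4.09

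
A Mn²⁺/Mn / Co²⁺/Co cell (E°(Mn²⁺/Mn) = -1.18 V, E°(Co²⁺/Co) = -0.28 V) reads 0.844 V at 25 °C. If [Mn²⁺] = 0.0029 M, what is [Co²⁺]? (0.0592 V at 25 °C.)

3.7 × 10^-5 M

From the Nernst equation, log Q = n(E° − E)/0.0592 = 2(0.90 − 0.844)/0.0592 = 1.892, so Q = 78.0.
With Q = [Mn²⁺]/[Co²⁺] and the known concentrations, [Co²⁺] in the denominator gives [Co²⁺] = 3.7 × 10^-5 M.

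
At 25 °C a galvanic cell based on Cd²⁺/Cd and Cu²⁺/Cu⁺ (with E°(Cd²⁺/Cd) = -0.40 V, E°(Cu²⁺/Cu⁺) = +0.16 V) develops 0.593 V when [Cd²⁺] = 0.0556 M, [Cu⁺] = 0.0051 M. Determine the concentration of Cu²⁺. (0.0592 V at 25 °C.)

0.0043 M

From the Nernst equation, log Q = n(E° − E)/0.0592 = 2(0.56 − 0.593)/0.0592 = -1.115, so Q = 0.0768.
With Q = [Cd²⁺]·[Cu⁺]^2/[Cu²⁺]^2 and the known concentrations, [Cu²⁺]^2 in the denominator gives [Cu²⁺] = 0.0043 M.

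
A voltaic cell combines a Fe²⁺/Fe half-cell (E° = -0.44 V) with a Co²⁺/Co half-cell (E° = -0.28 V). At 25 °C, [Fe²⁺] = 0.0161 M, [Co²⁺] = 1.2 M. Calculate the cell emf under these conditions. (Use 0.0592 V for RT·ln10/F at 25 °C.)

The Co²⁺/Co couple has the higher reduction potential and acts as the cathode, so E°_cell = -0.28 − (-0.44) = 0.16 V.
Balancing electrons gives n = 2; the reaction quotient is Q = [Fe²⁺]/[Co²⁺] = 0.0134.
At 25 °C, E = E° − (0.0592/n) log Q = 0.16 − (0.0592/2)(-1.872) = 0.160 + 0.055 = 0.215 V.

0.215 V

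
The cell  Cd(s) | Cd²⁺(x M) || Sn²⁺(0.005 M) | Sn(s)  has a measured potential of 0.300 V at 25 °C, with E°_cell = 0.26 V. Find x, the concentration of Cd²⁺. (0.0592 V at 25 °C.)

From the Nernst equation, log Q = n(E° − E)/0.0592 = 2(0.26 − 0.300)/0.0592 = -1.351, so Q = 0.0445.
With Q = [Cd²⁺]/[Sn²⁺] and the known concentrations, [Cd²⁺] in the numerator gives [Cd²⁺] = 2.2 × 10^-4 M.

2.2 × 10^-4 M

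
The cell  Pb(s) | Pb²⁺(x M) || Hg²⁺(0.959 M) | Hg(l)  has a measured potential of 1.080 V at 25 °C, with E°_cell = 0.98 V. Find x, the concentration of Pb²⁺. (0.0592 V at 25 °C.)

4 × 10^-4 M

From the Nernst equation, log Q = n(E° − E)/0.0592 = 2(0.98 − 1.080)/0.0592 = -3.378, so Q = 4.18 × 10^-4.
With Q = [Pb²⁺]/[Hg²⁺] and the known concentrations, [Pb²⁺] in the numerator gives [Pb²⁺] = 4 × 10^-4 M.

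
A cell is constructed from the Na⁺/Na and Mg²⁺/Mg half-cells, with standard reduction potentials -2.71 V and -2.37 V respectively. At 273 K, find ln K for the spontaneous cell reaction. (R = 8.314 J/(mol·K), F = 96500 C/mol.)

ln K = 28.9

E°_cell = -2.37 − (-2.71) = 0.34 V, with n = 2 electrons transferred.
At equilibrium E = 0, so the Nernst equation gives ln K = nFE°/RT = (2)(96500)(0.34)/((8.314)(273)) = 28.91.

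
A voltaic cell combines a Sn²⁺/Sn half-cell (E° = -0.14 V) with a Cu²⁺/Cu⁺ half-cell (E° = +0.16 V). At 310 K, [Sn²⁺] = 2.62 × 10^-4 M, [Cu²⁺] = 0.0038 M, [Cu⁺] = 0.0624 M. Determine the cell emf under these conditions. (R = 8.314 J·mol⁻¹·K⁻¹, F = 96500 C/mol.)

0.335 V

The Cu²⁺/Cu⁺ couple has the higher reduction potential and acts as the cathode, so E°_cell = +0.16 − (-0.14) = 0.30 V.
Balancing electrons gives n = 2; the reaction quotient is Q = [Sn²⁺]·[Cu⁺]^2/[Cu²⁺]^2 = 0.0706.
E = E° − (RT/nF) ln Q = 0.30 − (8.314×310)/(2×96500) × (-2.650) = 0.300 + 0.035 = 0.335 V.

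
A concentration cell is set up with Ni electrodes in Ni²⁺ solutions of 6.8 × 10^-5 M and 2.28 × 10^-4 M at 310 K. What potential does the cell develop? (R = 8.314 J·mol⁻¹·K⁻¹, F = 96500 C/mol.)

Both half-cells are Ni²⁺/Ni, so E°_cell = 0. The concentrated side is the cathode; the cell reaction moves Ni²⁺ from high to low concentration with n = 2.
Q = [Ni²⁺]_dilute/[Ni²⁺]_conc = 6.8 × 10^-5/2.28 × 10^-4 = 0.298.
E = 0 − (RT/nF) ln Q = −((8.314×310)/(2×96500))(-1.210) = 0.0162 V.

0.016 V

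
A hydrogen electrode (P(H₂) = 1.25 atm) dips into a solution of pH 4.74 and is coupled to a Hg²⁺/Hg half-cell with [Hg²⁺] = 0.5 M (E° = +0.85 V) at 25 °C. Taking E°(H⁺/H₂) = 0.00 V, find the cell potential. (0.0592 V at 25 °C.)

1.12 V

The Hg²⁺/Hg couple is the cathode, so E°_cell = 0.85 V; n = 2.
[H⁺] = 10^(−4.74) = 1.8 × 10^-5 M, and Q = [H⁺]^2 / ([Hg²⁺]·P(H₂)) = 5.3 × 10^-10.
E = E° − (0.0592/2) log Q = 0.85 − (0.0592/2)(-9.276) = 1.125 V.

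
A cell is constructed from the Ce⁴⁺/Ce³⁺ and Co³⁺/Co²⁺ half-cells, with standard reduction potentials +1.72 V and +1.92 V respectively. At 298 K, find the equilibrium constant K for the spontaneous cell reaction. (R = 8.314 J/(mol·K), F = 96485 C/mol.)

E°_cell = +1.92 − (+1.72) = 0.20 V, with n = 1 electron transferred.
At equilibrium E = 0, so the Nernst equation gives ln K = nFE°/RT = (1)(96485)(0.20)/((8.314)(298)) = 7.79.
K = e^7.79 = 2400.

2400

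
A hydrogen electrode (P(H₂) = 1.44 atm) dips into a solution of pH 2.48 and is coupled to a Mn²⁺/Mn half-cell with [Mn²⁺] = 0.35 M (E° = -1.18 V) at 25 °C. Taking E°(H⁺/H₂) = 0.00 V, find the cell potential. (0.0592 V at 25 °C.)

1.04 V

The hydrogen couple is the cathode, so E°_cell = 1.18 V; n = 2.
[H⁺] = 10^(−2.48) = 0.0033 M, and Q = [Mn²⁺]·P(H₂) / [H⁺]^2 = 4.6 × 10^4.
E = E° − (0.0592/2) log Q = 1.18 − (0.0592/2)(4.662) = 1.042 V.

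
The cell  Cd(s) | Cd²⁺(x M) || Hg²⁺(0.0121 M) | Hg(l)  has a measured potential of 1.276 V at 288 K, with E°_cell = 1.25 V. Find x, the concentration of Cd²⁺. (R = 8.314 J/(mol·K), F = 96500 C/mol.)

0.0015 M

From the Nernst equation, ln Q = nF(E° − E)/RT = 2×96500×(1.25 − 1.276)/(8.314×288) = -2.096, so Q = 0.123.
With Q = [Cd²⁺]/[Hg²⁺] and the known concentrations, [Cd²⁺] in the numerator gives [Cd²⁺] = 0.0015 M.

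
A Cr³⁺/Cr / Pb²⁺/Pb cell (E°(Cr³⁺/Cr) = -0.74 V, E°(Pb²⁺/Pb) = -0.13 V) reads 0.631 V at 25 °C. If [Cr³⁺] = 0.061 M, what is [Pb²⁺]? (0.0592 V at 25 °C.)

From the Nernst equation, log Q = n(E° − E)/0.0592 = 6(0.61 − 0.631)/0.0592 = -2.128, so Q = 0.00744.
With Q = [Cr³⁺]^2/[Pb²⁺]^3 and the known concentrations, [Pb²⁺]^3 in the denominator gives [Pb²⁺] = 0.79 M.

0.79 M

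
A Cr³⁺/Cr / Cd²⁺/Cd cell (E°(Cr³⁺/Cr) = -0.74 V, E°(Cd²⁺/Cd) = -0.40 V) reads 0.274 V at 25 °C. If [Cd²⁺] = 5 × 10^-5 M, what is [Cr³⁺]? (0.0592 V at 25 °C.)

7.8 × 10^-4 M

From the Nernst equation, log Q = n(E° − E)/0.0592 = 6(0.34 − 0.274)/0.0592 = 6.689, so Q = 4.89 × 10^6.
With Q = [Cr³⁺]^2/[Cd²⁺]^3 and the known concentrations, [Cr³⁺]^2 in the numerator gives [Cr³⁺] = 7.8 × 10^-4 M.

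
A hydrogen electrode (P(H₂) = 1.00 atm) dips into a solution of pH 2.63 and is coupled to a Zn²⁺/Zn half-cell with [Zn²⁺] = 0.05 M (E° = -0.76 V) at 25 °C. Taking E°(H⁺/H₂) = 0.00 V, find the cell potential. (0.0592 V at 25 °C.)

The hydrogen couple is the cathode, so E°_cell = 0.76 V; n = 2.
[H⁺] = 10^(−2.63) = 0.0023 M, and Q = [Zn²⁺]·P(H₂) / [H⁺]^2 = 9100.
E = E° − (0.0592/2) log Q = 0.76 − (0.0592/2)(3.959) = 0.643 V.

0.64 V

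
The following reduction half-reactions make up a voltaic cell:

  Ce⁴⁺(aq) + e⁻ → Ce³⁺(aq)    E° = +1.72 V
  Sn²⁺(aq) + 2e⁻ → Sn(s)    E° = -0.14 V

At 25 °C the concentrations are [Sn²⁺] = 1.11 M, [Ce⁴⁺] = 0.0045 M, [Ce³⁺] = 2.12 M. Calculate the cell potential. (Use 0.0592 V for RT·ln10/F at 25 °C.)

The Ce⁴⁺/Ce³⁺ couple has the higher reduction potential and acts as the cathode, so E°_cell = +1.72 − (-0.14) = 1.86 V.
Balancing electrons gives n = 2; the reaction quotient is Q = [Sn²⁺]·[Ce³⁺]^2/[Ce⁴⁺]^2 = 2.46 × 10^5.
At 25 °C, E = E° − (0.0592/n) log Q = 1.86 − (0.0592/2)(5.392) = 1.860 − 0.160 = 1.700 V.

1.70 V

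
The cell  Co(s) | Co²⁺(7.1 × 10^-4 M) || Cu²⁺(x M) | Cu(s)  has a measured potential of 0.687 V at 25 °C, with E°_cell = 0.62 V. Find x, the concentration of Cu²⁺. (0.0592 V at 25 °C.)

0.13 M

From the Nernst equation, log Q = n(E° − E)/0.0592 = 2(0.62 − 0.687)/0.0592 = -2.264, so Q = 0.00545.
With Q = [Co²⁺]/[Cu²⁺] and the known concentrations, [Cu²⁺] in the denominator gives [Cu²⁺] = 0.13 M.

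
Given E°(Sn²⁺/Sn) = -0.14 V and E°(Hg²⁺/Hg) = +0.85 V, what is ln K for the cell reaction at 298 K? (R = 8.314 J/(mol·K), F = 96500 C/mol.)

E°_cell = +0.85 − (-0.14) = 0.99 V, with n = 2 electrons transferred.
At equilibrium E = 0, so the Nernst equation gives ln K = nFE°/RT = (2)(96500)(0.99)/((8.314)(298)) = 77.12.

ln K = 77.1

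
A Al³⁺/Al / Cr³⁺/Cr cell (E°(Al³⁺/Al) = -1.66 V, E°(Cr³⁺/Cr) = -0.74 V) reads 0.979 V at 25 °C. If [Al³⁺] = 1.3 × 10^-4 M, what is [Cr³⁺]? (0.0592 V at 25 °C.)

0.13 M

From the Nernst equation, log Q = n(E° − E)/0.0592 = 3(0.92 − 0.979)/0.0592 = -2.990, so Q = 0.00102.
With Q = [Al³⁺]/[Cr³⁺] and the known concentrations, [Cr³⁺] in the denominator gives [Cr³⁺] = 0.13 M.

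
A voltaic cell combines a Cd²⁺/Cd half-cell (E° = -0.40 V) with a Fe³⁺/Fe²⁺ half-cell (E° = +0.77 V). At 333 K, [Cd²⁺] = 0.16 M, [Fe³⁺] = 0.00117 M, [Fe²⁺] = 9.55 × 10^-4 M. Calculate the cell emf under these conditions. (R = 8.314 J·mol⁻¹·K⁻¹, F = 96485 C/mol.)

The Fe³⁺/Fe²⁺ couple has the higher reduction potential and acts as the cathode, so E°_cell = +0.77 − (-0.40) = 1.17 V.
Balancing electrons gives n = 2; the reaction quotient is Q = [Cd²⁺]·[Fe²⁺]^2/[Fe³⁺]^2 = 0.107.
E = E° − (RT/nF) ln Q = 1.17 − (8.314×333)/(2×96485) × (-2.239) = 1.170 + 0.032 = 1.202 V.

1.20 V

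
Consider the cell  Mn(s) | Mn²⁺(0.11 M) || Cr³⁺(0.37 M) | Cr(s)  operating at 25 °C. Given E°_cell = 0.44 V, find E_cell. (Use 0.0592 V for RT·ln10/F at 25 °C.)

0.460 V

Balancing electrons gives n = 6; the reaction quotient is Q = [Mn²⁺]^3/[Cr³⁺]^2 = 0.00972.
At 25 °C, E = E° − (0.0592/n) log Q = 0.44 − (0.0592/6)(-2.012) = 0.440 + 0.020 = 0.460 V.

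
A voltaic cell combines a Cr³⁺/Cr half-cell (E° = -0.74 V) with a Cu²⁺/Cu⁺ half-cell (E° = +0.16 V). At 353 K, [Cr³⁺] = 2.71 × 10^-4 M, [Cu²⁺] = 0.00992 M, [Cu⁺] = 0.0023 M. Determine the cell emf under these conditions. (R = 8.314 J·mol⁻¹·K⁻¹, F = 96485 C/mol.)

The Cu²⁺/Cu⁺ couple has the higher reduction potential and acts as the cathode, so E°_cell = +0.16 − (-0.74) = 0.90 V.
Balancing electrons gives n = 3; the reaction quotient is Q = [Cr³⁺]·[Cu⁺]^3/[Cu²⁺]^3 = 3.38 × 10^-6.
E = E° − (RT/nF) ln Q = 0.90 − (8.314×353)/(3×96485) × (-12.598) = 0.900 + 0.128 = 1.028 V.

1.03 V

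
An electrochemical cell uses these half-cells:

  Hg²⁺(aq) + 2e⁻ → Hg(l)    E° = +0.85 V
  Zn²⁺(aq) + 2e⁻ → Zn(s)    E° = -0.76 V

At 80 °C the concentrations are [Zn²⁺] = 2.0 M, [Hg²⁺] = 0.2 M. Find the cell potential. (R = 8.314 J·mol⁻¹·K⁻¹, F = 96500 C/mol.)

1.57 V

The Hg²⁺/Hg couple has the higher reduction potential and acts as the cathode, so E°_cell = +0.85 − (-0.76) = 1.61 V.
Balancing electrons gives n = 2; the reaction quotient is Q = [Zn²⁺]/[Hg²⁺] = 10.0.
E = E° − (RT/nF) ln Q = 1.61 − (8.314×353)/(2×96500) × (2.303) = 1.610 − 0.035 = 1.575 V.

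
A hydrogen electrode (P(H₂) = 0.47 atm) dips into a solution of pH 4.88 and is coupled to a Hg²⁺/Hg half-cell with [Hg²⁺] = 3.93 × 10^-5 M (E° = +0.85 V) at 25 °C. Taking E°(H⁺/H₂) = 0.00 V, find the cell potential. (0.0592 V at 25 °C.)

The Hg²⁺/Hg couple is the cathode, so E°_cell = 0.85 V; n = 2.
[H⁺] = 10^(−4.88) = 1.3 × 10^-5 M, and Q = [H⁺]^2 / ([Hg²⁺]·P(H₂)) = 9.41 × 10^-6.
E = E° − (0.0592/2) log Q = 0.85 − (0.0592/2)(-5.026) = 0.999 V.

1.00 V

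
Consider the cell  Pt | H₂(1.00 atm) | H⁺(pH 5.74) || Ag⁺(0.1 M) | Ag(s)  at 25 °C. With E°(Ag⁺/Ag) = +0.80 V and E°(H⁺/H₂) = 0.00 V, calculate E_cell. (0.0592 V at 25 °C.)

The Ag⁺/Ag couple is the cathode, so E°_cell = 0.80 V; n = 2.
[H⁺] = 10^(−5.74) = 1.8 × 10^-6 M, and Q = [H⁺]^2 / ([Ag⁺]^2·P(H₂)) = 3.31 × 10^-10.
E = E° − (0.0592/2) log Q = 0.80 − (0.0592/2)(-9.480) = 1.081 V.

1.08 V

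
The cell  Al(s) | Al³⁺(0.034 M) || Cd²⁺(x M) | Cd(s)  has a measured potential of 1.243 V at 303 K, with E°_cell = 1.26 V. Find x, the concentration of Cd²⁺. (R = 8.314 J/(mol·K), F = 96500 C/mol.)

From the Nernst equation, ln Q = nF(E° − E)/RT = 6×96500×(1.26 − 1.243)/(8.314×303) = 3.907, so Q = 49.8.
With Q = [Al³⁺]^2/[Cd²⁺]^3 and the known concentrations, [Cd²⁺]^3 in the denominator gives [Cd²⁺] = 0.029 M.

0.029 M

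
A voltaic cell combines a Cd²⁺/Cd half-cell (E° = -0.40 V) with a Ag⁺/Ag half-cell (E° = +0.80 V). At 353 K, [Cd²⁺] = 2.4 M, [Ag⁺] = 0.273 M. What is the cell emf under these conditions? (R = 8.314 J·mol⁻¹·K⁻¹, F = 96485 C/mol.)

1.15 V

The Ag⁺/Ag couple has the higher reduction potential and acts as the cathode, so E°_cell = +0.80 − (-0.40) = 1.20 V.
Balancing electrons gives n = 2; the reaction quotient is Q = [Cd²⁺]/[Ag⁺]^2 = 32.2.
E = E° − (RT/nF) ln Q = 1.20 − (8.314×353)/(2×96485) × (3.472) = 1.200 − 0.053 = 1.147 V.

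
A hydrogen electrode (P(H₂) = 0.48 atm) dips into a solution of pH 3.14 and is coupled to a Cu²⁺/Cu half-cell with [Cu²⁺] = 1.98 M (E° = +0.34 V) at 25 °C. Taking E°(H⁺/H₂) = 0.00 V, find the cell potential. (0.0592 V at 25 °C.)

The Cu²⁺/Cu couple is the cathode, so E°_cell = 0.34 V; n = 2.
[H⁺] = 10^(−3.14) = 7.2 × 10^-4 M, and Q = [H⁺]^2 / ([Cu²⁺]·P(H₂)) = 5.52 × 10^-7.
E = E° − (0.0592/2) log Q = 0.34 − (0.0592/2)(-6.258) = 0.525 V.

0.53 V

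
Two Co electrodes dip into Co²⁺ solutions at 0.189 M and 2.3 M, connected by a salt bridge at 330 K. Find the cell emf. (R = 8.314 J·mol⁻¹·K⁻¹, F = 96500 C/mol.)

Both half-cells are Co²⁺/Co, so E°_cell = 0. The concentrated side is the cathode; the cell reaction moves Co²⁺ from high to low concentration with n = 2.
Q = [Co²⁺]_dilute/[Co²⁺]_conc = 0.189/2.3 = 0.0822.
E = 0 − (RT/nF) ln Q = −((8.314×330)/(2×96500))(-2.499) = 0.0355 V.

0.036 V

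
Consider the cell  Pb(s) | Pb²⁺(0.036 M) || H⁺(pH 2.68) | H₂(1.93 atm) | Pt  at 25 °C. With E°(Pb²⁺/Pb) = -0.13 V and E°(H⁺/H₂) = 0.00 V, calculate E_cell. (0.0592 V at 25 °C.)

The hydrogen couple is the cathode, so E°_cell = 0.13 V; n = 2.
[H⁺] = 10^(−2.68) = 0.0021 M, and Q = [Pb²⁺]·P(H₂) / [H⁺]^2 = 1.59 × 10^4.
E = E° − (0.0592/2) log Q = 0.13 − (0.0592/2)(4.202) = 0.006 V.

0.006 V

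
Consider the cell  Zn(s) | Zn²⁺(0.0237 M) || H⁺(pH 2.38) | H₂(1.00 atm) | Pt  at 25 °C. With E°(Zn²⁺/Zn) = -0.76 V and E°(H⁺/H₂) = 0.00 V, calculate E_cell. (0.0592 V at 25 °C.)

0.67 V

The hydrogen couple is the cathode, so E°_cell = 0.76 V; n = 2.
[H⁺] = 10^(−2.38) = 0.0042 M, and Q = [Zn²⁺]·P(H₂) / [H⁺]^2 = 1360.
E = E° − (0.0592/2) log Q = 0.76 − (0.0592/2)(3.135) = 0.667 V.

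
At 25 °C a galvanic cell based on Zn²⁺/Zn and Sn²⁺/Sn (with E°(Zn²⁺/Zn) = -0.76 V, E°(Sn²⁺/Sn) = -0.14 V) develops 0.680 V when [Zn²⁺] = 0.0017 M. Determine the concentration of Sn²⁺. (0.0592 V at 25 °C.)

0.18 M

From the Nernst equation, log Q = n(E° − E)/0.0592 = 2(0.62 − 0.680)/0.0592 = -2.027, so Q = 0.00940.
With Q = [Zn²⁺]/[Sn²⁺] and the known concentrations, [Sn²⁺] in the denominator gives [Sn²⁺] = 0.18 M.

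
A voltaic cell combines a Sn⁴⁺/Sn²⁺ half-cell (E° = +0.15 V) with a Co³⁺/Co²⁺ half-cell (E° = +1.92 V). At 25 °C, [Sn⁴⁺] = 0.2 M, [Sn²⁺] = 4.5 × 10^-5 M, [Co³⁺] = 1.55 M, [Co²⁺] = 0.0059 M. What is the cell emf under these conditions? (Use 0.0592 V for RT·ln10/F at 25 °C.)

The Co³⁺/Co²⁺ couple has the higher reduction potential and acts as the cathode, so E°_cell = +1.92 − (+0.15) = 1.77 V.
Balancing electrons gives n = 2; the reaction quotient is Q = [Sn⁴⁺]·[Co²⁺]^2/([Sn²⁺]·[Co³⁺]^2) = 0.0644.
At 25 °C, E = E° − (0.0592/n) log Q = 1.77 − (0.0592/2)(-1.191) = 1.770 + 0.035 = 1.805 V.

1.81 V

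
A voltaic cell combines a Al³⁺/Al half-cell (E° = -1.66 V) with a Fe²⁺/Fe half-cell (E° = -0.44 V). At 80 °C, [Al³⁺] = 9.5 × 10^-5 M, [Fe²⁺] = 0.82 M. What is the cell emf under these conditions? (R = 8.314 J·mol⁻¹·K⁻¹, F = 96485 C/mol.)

1.31 V

The Fe²⁺/Fe couple has the higher reduction potential and acts as the cathode, so E°_cell = -0.44 − (-1.66) = 1.22 V.
Balancing electrons gives n = 6; the reaction quotient is Q = [Al³⁺]^2/[Fe²⁺]^3 = 1.64 × 10^-8.
E = E° − (RT/nF) ln Q = 1.22 − (8.314×353)/(6×96485) × (-17.928) = 1.220 + 0.091 = 1.311 V.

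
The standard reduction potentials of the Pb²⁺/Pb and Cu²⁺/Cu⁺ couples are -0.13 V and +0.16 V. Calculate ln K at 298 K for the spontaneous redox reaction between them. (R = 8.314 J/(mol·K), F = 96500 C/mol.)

E°_cell = +0.16 − (-0.13) = 0.29 V, with n = 2 electrons transferred.
At equilibrium E = 0, so the Nernst equation gives ln K = nFE°/RT = (2)(96500)(0.29)/((8.314)(298)) = 22.59.

ln K = 22.6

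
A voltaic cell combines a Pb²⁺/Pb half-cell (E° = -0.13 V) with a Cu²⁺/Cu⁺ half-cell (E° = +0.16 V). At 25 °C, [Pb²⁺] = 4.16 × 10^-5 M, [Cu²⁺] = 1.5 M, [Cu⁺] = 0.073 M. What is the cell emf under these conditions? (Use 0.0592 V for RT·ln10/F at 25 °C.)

0.497 V

The Cu²⁺/Cu⁺ couple has the higher reduction potential and acts as the cathode, so E°_cell = +0.16 − (-0.13) = 0.29 V.
Balancing electrons gives n = 2; the reaction quotient is Q = [Pb²⁺]·[Cu⁺]^2/[Cu²⁺]^2 = 9.85 × 10^-8.
At 25 °C, E = E° − (0.0592/n) log Q = 0.29 − (0.0592/2)(-7.006) = 0.290 + 0.207 = 0.497 V.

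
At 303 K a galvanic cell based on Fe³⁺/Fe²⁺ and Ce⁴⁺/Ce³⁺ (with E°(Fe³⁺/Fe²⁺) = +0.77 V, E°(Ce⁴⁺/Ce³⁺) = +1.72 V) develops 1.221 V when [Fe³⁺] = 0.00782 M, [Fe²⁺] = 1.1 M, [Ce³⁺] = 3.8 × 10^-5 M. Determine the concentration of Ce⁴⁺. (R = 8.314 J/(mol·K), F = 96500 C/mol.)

0.0087 M

From the Nernst equation, ln Q = nF(E° − E)/RT = 1×96500×(0.95 − 1.221)/(8.314×303) = -10.381, so Q = 3.1 × 10^-5.
With Q = [Fe³⁺]·[Ce³⁺]/([Fe²⁺]·[Ce⁴⁺]) and the known concentrations, [Ce⁴⁺] in the denominator gives [Ce⁴⁺] = 0.0087 M.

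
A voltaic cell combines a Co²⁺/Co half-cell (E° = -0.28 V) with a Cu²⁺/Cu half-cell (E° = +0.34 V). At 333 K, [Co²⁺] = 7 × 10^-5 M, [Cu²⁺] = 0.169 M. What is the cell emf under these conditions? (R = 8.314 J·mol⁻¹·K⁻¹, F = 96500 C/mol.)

0.732 V

The Cu²⁺/Cu couple has the higher reduction potential and acts as the cathode, so E°_cell = +0.34 − (-0.28) = 0.62 V.
Balancing electrons gives n = 2; the reaction quotient is Q = [Co²⁺]/[Cu²⁺] = 4.14 × 10^-4.
E = E° − (RT/nF) ln Q = 0.62 − (8.314×333)/(2×96500) × (-7.789) = 0.620 + 0.112 = 0.732 V.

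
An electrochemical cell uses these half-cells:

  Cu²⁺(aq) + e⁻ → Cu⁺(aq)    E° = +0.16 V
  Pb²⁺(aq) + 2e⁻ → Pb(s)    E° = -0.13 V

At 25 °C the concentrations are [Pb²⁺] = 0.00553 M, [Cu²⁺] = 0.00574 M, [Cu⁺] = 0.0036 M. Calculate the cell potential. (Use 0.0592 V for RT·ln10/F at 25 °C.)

0.369 V

The Cu²⁺/Cu⁺ couple has the higher reduction potential and acts as the cathode, so E°_cell = +0.16 − (-0.13) = 0.29 V.
Balancing electrons gives n = 2; the reaction quotient is Q = [Pb²⁺]·[Cu⁺]^2/[Cu²⁺]^2 = 0.00218.
At 25 °C, E = E° − (0.0592/n) log Q = 0.29 − (0.0592/2)(-2.662) = 0.290 + 0.079 = 0.369 V.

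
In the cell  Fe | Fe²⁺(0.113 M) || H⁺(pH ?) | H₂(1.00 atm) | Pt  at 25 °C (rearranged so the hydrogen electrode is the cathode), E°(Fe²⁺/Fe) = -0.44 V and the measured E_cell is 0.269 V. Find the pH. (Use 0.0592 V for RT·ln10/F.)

pH = 3.36

E°_cell = 0.44 V and n = 2.
log Q = n(E° − E)/0.0592 = 2×(0.44 − 0.269)/0.0592 = 5.777.
With Q = [Fe²⁺]·P(H₂) / [H⁺]^2, solving for [H⁺] gives log[H⁺] = -3.362, so pH = 3.36.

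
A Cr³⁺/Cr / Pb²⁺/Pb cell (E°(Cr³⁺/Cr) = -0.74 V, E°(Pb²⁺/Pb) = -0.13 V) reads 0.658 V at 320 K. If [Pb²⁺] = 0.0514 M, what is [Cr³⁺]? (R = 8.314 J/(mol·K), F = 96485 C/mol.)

From the Nernst equation, ln Q = nF(E° − E)/RT = 6×96485×(0.61 − 0.658)/(8.314×320) = -10.445, so Q = 2.91 × 10^-5.
With Q = [Cr³⁺]^2/[Pb²⁺]^3 and the known concentrations, [Cr³⁺]^2 in the numerator gives [Cr³⁺] = 6.3 × 10^-5 M.

6.3 × 10^-5 M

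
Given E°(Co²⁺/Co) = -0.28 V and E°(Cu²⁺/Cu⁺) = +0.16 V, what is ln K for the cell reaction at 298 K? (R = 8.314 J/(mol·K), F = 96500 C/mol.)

ln K = 34.3

E°_cell = +0.16 − (-0.28) = 0.44 V, with n = 2 electrons transferred.
At equilibrium E = 0, so the Nernst equation gives ln K = nFE°/RT = (2)(96500)(0.44)/((8.314)(298)) = 34.28.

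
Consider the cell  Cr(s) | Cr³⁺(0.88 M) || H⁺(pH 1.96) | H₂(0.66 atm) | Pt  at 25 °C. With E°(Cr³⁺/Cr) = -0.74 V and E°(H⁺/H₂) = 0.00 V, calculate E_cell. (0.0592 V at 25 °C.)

0.63 V

The hydrogen couple is the cathode, so E°_cell = 0.74 V; n = 6.
[H⁺] = 10^(−1.96) = 0.011 M, and Q = [Cr³⁺]^2·P(H₂)^3 / [H⁺]^6 = 1.28 × 10^11.
E = E° − (0.0592/6) log Q = 0.74 − (0.0592/6)(11.108) = 0.630 V.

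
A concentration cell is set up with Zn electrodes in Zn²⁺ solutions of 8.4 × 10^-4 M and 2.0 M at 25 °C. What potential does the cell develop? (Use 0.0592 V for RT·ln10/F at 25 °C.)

Both half-cells are Zn²⁺/Zn, so E°_cell = 0. The concentrated side is the cathode; the cell reaction moves Zn²⁺ from high to low concentration with n = 2.
Q = [Zn²⁺]_dilute/[Zn²⁺]_conc = 8.4 × 10^-4/2.0 = 4.2 × 10^-4.
E = 0 − (0.0592/2) log Q = −(0.0592/2)(-3.377) = 0.1000 V.

0.100 V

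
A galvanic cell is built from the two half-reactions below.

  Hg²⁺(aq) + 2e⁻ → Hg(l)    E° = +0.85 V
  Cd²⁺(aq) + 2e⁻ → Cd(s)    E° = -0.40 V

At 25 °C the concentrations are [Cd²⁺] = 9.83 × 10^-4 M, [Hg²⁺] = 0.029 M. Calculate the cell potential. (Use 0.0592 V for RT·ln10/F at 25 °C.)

The Hg²⁺/Hg couple has the higher reduction potential and acts as the cathode, so E°_cell = +0.85 − (-0.40) = 1.25 V.
Balancing electrons gives n = 2; the reaction quotient is Q = [Cd²⁺]/[Hg²⁺] = 0.0339.
At 25 °C, E = E° − (0.0592/n) log Q = 1.25 − (0.0592/2)(-1.470) = 1.250 + 0.044 = 1.294 V.

1.29 V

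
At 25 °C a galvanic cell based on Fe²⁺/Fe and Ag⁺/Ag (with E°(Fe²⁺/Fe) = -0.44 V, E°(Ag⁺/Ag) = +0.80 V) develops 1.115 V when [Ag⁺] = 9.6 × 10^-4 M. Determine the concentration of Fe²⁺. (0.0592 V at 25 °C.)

0.015 M

From the Nernst equation, log Q = n(E° − E)/0.0592 = 2(1.24 − 1.115)/0.0592 = 4.223, so Q = 1.67 × 10^4.
With Q = [Fe²⁺]/[Ag⁺]^2 and the known concentrations, [Fe²⁺] in the numerator gives [Fe²⁺] = 0.015 M.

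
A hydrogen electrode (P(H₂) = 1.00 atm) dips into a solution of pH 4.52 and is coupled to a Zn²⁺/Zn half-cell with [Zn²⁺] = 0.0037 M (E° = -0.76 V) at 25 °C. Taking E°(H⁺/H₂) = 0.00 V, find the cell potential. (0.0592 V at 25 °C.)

The hydrogen couple is the cathode, so E°_cell = 0.76 V; n = 2.
[H⁺] = 10^(−4.52) = 3 × 10^-5 M, and Q = [Zn²⁺]·P(H₂) / [H⁺]^2 = 4.06 × 10^6.
E = E° − (0.0592/2) log Q = 0.76 − (0.0592/2)(6.608) = 0.564 V.

0.56 V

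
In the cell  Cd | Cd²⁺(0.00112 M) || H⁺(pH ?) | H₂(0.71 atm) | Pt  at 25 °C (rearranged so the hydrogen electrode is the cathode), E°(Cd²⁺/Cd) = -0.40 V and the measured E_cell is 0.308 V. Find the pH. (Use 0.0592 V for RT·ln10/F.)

E°_cell = 0.40 V and n = 2.
log Q = n(E° − E)/0.0592 = 2×(0.40 − 0.308)/0.0592 = 3.108.
With Q = [Cd²⁺]·P(H₂) / [H⁺]^2, solving for [H⁺] gives log[H⁺] = -3.104, so pH = 3.10.

pH = 3.10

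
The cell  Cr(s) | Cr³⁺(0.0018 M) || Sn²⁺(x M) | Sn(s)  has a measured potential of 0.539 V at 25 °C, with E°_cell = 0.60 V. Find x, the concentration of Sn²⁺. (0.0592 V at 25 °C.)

1.3 × 10^-4 M

From the Nernst equation, log Q = n(E° − E)/0.0592 = 6(0.60 − 0.539)/0.0592 = 6.182, so Q = 1.52 × 10^6.
With Q = [Cr³⁺]^2/[Sn²⁺]^3 and the known concentrations, [Sn²⁺]^3 in the denominator gives [Sn²⁺] = 1.3 × 10^-4 M.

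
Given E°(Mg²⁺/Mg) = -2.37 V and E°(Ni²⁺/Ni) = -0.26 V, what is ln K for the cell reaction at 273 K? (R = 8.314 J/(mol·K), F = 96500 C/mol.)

ln K = 179.4

E°_cell = -0.26 − (-2.37) = 2.11 V, with n = 2 electrons transferred.
At equilibrium E = 0, so the Nernst equation gives ln K = nFE°/RT = (2)(96500)(2.11)/((8.314)(273)) = 179.42.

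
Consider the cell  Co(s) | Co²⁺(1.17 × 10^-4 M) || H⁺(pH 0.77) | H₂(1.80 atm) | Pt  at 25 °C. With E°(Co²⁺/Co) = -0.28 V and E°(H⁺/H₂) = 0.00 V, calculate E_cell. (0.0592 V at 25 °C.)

The hydrogen couple is the cathode, so E°_cell = 0.28 V; n = 2.
[H⁺] = 10^(−0.77) = 0.17 M, and Q = [Co²⁺]·P(H₂) / [H⁺]^2 = 0.00730.
E = E° − (0.0592/2) log Q = 0.28 − (0.0592/2)(-2.137) = 0.343 V.

0.34 V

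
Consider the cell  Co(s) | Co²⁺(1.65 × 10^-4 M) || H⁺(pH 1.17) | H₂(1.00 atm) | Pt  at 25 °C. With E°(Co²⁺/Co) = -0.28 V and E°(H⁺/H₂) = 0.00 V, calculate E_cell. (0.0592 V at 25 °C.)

The hydrogen couple is the cathode, so E°_cell = 0.28 V; n = 2.
[H⁺] = 10^(−1.17) = 0.068 M, and Q = [Co²⁺]·P(H₂) / [H⁺]^2 = 0.0361.
E = E° − (0.0592/2) log Q = 0.28 − (0.0592/2)(-1.443) = 0.323 V.

0.32 V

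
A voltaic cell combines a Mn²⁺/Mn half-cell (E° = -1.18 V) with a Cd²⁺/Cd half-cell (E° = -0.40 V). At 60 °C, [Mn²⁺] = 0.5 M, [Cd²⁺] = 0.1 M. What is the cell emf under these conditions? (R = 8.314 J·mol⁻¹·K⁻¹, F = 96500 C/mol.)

0.757 V

The Cd²⁺/Cd couple has the higher reduction potential and acts as the cathode, so E°_cell = -0.40 − (-1.18) = 0.78 V.
Balancing electrons gives n = 2; the reaction quotient is Q = [Mn²⁺]/[Cd²⁺] = 5.00.
E = E° − (RT/nF) ln Q = 0.78 − (8.314×333)/(2×96500) × (1.609) = 0.780 − 0.023 = 0.757 V.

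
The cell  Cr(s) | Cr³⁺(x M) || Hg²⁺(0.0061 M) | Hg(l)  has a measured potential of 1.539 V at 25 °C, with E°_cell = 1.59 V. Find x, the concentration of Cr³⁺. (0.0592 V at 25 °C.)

0.18 M

From the Nernst equation, log Q = n(E° − E)/0.0592 = 6(1.59 − 1.539)/0.0592 = 5.169, so Q = 1.48 × 10^5.
With Q = [Cr³⁺]^2/[Hg²⁺]^3 and the known concentrations, [Cr³⁺]^2 in the numerator gives [Cr³⁺] = 0.18 M.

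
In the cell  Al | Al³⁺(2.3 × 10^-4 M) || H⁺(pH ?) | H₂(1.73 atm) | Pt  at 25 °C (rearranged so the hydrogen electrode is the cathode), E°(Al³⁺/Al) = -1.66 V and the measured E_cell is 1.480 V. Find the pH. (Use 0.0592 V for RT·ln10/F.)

pH = 4.13

E°_cell = 1.66 V and n = 6.
log Q = n(E° − E)/0.0592 = 6×(1.66 − 1.480)/0.0592 = 18.243.
With Q = [Al³⁺]^2·P(H₂)^3 / [H⁺]^6, solving for [H⁺] gives log[H⁺] = -4.134, so pH = 4.13.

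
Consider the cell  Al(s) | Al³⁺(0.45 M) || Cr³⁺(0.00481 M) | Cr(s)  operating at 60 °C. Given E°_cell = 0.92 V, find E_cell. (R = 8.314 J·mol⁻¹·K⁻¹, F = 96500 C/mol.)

Balancing electrons gives n = 3; the reaction quotient is Q = [Al³⁺]/[Cr³⁺] = 93.6.
E = E° − (RT/nF) ln Q = 0.92 − (8.314×333)/(3×96500) × (4.539) = 0.920 − 0.043 = 0.877 V.

0.877 V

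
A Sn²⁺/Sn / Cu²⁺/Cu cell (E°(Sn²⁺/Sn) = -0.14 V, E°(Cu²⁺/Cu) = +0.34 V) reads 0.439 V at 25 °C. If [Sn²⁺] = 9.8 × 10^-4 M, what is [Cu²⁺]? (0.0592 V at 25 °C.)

From the Nernst equation, log Q = n(E° − E)/0.0592 = 2(0.48 − 0.439)/0.0592 = 1.385, so Q = 24.3.
With Q = [Sn²⁺]/[Cu²⁺] and the known concentrations, [Cu²⁺] in the denominator gives [Cu²⁺] = 4 × 10^-5 M.

4 × 10^-5 M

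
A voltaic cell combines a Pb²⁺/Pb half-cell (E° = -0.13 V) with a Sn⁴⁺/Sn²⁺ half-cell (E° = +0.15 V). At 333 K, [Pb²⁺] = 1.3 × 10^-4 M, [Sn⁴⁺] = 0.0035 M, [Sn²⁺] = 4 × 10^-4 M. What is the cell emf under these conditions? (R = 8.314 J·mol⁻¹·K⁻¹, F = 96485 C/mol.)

0.439 V

The Sn⁴⁺/Sn²⁺ couple has the higher reduction potential and acts as the cathode, so E°_cell = +0.15 − (-0.13) = 0.28 V.
Balancing electrons gives n = 2; the reaction quotient is Q = [Pb²⁺]·[Sn²⁺]/[Sn⁴⁺] = 1.49 × 10^-5.
E = E° − (RT/nF) ln Q = 0.28 − (8.314×333)/(2×96485) × (-11.117) = 0.280 + 0.159 = 0.439 V.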